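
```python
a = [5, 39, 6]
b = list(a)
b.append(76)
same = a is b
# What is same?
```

After line 1: a = [5, 39, 6]
After line 2 (b = list(a) is a shallow copy, new object): a = [5, 39, 6], b = [5, 39, 6]
After line 3 (append only mutates b): a = [5, 39, 6], b = [5, 39, 6, 76]
After line 4 (same = a is b; different objects -> False): same = False

False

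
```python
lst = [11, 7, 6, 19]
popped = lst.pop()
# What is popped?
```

19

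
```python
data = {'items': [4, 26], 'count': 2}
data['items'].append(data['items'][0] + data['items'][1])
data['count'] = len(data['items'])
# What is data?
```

After line 1: data = {'items': [4, 26], 'count': 2}
After line 2 (append 4 + 26 = 30): data = {'items': [4, 26, 30], 'count': 2}
After line 3 (count = len(items) = 3): data = {'items': [4, 26, 30], 'count': 3}

{'items': [4, 26, 30], 'count': 3}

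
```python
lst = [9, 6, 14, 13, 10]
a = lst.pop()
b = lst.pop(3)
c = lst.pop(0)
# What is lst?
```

After line 1: lst = [9, 6, 14, 13, 10]
After line 2 (pop() -> a = 10): lst = [9, 6, 14, 13]
After line 3 (pop(3) -> b = 13): lst = [9, 6, 14]
After line 4 (pop(0) -> c = 9): lst = [6, 14]

[6, 14]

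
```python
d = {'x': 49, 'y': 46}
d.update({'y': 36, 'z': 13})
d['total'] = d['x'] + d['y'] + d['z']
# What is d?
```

After line 1: d = {'x': 49, 'y': 46}
After line 2 (y overwritten, z added): d = {'x': 49, 'y': 36, 'z': 13}
After line 3 (total = 49 + 36 + 13 = 98): d = {'x': 49, 'y': 36, 'z': 13, 'total': 98}

{'x': 49, 'y': 36, 'z': 13, 'total': 98}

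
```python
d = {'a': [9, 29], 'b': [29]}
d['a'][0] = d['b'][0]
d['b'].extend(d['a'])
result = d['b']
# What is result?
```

After line 1: d = {'a': [9, 29], 'b': [29]}
After line 2 (a[0] = b[0] = 29): d = {'a': [29, 29], 'b': [29]}
After line 3 (b.extend(a) appends [29, 29]): d = {'a': [29, 29], 'b': [29, 29, 29]}
After line 4: result = d['b'] = [29, 29, 29]

[29, 29, 29]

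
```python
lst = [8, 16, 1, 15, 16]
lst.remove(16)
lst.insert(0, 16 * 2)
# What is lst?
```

After line 1: lst = [8, 16, 1, 15, 16]
After line 2 (remove first 16): lst = [8, 1, 15, 16]
After line 3 (insert 32 at index 0): lst = [32, 8, 1, 15, 16]

[32, 8, 1, 15, 16]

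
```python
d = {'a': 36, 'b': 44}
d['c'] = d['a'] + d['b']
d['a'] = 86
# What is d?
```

After line 1: d = {'a': 36, 'b': 44}
After line 2 (d['c'] = 36 + 44): d = {'a': 36, 'b': 44, 'c': 80}
After line 3: d = {'a': 86, 'b': 44, 'c': 80}

{'a': 86, 'b': 44, 'c': 80}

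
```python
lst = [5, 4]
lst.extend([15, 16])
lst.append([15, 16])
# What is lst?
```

After line 1: lst = [5, 4]
After line 2 (extend unpacks [15, 16]): lst = [5, 4, 15, 16]
After line 3 (append adds [15, 16] as single element): lst = [5, 4, 15, 16, [15, 16]]

[5, 4, 15, 16, [15, 16]]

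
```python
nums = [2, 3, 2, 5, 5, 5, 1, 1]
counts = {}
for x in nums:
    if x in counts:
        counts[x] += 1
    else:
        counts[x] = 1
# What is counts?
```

Initial: counts = {}, nums = [2, 3, 2, 5, 5, 5, 1, 1]
See 2: counts = {2: 1}
See 3: counts = {2: 1, 3: 1}
See 2: counts = {2: 2, 3: 1}
See 5: counts = {2: 2, 3: 1, 5: 1}
See 5: counts = {2: 2, 3: 1, 5: 2}
See 5: counts = {2: 2, 3: 1, 5: 3}
See 1: counts = {2: 2, 3: 1, 5: 3, 1: 1}
See 1: counts = {2: 2, 3: 1, 5: 3, 1: 2}

{2: 2, 3: 1, 5: 3, 1: 2}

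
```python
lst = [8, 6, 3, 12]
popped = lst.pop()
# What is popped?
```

12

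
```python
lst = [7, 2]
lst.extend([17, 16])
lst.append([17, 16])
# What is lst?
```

After line 1: lst = [7, 2]
After line 2 (extend unpacks [17, 16]): lst = [7, 2, 17, 16]
After line 3 (append adds [17, 16] as single element): lst = [7, 2, 17, 16, [17, 16]]

[7, 2, 17, 16, [17, 16]]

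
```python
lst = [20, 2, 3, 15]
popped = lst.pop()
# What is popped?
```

15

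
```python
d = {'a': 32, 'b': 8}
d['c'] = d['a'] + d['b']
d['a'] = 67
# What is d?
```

After line 1: d = {'a': 32, 'b': 8}
After line 2 (d['c'] = 32 + 8): d = {'a': 32, 'b': 8, 'c': 40}
After line 3: d = {'a': 67, 'b': 8, 'c': 40}

{'a': 67, 'b': 8, 'c': 40}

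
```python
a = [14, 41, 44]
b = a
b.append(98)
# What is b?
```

After line 1: a = [14, 41, 44]
After line 2 (b = a is an alias, same object): a = [14, 41, 44], b = [14, 41, 44]
After line 3 (b.append mutates the shared list): a = [14, 41, 44, 98], b = [14, 41, 44, 98]

[14, 41, 44, 98]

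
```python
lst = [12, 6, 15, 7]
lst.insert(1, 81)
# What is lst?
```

[12, 81, 6, 15, 7]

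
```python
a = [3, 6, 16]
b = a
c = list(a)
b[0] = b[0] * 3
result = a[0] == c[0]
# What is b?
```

After line 1: a = [3, 6, 16]
After line 2 (b = a, alias): a = [3, 6, 16], b = [3, 6, 16]
After line 3 (c = list(a) is a copy, new object): c = [3, 6, 16]
After line 4 (b[0] = 3 * 3 = 9; mutates shared a/b): a = b = [9, 6, 16], c = [3, 6, 16]
After line 5 (a[0] = 9, c[0] = 3; result = False)

[9, 6, 16]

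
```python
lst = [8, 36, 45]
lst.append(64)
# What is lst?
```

[8, 36, 45, 64]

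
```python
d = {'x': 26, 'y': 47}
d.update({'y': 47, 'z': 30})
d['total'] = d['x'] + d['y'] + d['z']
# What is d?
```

After line 1: d = {'x': 26, 'y': 47}
After line 2 (y overwritten, z added): d = {'x': 26, 'y': 47, 'z': 30}
After line 3 (total = 26 + 47 + 30 = 103): d = {'x': 26, 'y': 47, 'z': 30, 'total': 103}

{'x': 26, 'y': 47, 'z': 30, 'total': 103}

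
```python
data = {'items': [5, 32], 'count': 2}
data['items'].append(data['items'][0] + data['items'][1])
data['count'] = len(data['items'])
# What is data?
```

After line 1: data = {'items': [5, 32], 'count': 2}
After line 2 (append 5 + 32 = 37): data = {'items': [5, 32, 37], 'count': 2}
After line 3 (count = len(items) = 3): data = {'items': [5, 32, 37], 'count': 3}

{'items': [5, 32, 37], 'count': 3}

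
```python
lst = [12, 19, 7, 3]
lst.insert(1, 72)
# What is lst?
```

[12, 72, 19, 7, 3]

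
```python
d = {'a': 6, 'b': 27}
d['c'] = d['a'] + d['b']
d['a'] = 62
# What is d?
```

After line 1: d = {'a': 6, 'b': 27}
After line 2 (d['c'] = 6 + 27): d = {'a': 6, 'b': 27, 'c': 33}
After line 3: d = {'a': 62, 'b': 27, 'c': 33}

{'a': 62, 'b': 27, 'c': 33}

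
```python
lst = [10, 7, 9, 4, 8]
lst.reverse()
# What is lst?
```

[8, 4, 9, 7, 10]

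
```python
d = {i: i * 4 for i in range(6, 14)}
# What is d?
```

{6: 24, 7: 28, 8: 32, 9: 36, 10: 40, 11: 44, 12: 48, 13: 52}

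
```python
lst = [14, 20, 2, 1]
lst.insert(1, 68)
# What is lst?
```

[14, 68, 20, 2, 1]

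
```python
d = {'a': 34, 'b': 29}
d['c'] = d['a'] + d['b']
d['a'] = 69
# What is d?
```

After line 1: d = {'a': 34, 'b': 29}
After line 2 (d['c'] = 34 + 29): d = {'a': 34, 'b': 29, 'c': 63}
After line 3: d = {'a': 69, 'b': 29, 'c': 63}

{'a': 69, 'b': 29, 'c': 63}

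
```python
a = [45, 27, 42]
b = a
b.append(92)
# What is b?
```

After line 1: a = [45, 27, 42]
After line 2 (b = a is an alias, same object): a = [45, 27, 42], b = [45, 27, 42]
After line 3 (b.append mutates the shared list): a = [45, 27, 42, 92], b = [45, 27, 42, 92]

[45, 27, 42, 92]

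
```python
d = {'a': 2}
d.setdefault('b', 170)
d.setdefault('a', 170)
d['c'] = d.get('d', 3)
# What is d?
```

After line 1: d = {'a': 2}
After line 2 (setdefault adds 'b'=170): d = {'a': 2, 'b': 170}
After line 3 (setdefault 'a' no-op, already exists): d = {'a': 2, 'b': 170}
After line 4 (get('d', 3) returns default since 'd' not in d): d = {'a': 2, 'b': 170, 'c': 3}

{'a': 2, 'b': 170, 'c': 3}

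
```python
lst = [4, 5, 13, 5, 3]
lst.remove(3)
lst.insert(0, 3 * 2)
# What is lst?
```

After line 1: lst = [4, 5, 13, 5, 3]
After line 2 (remove first 3): lst = [4, 5, 13, 5]
After line 3 (insert 6 at index 0): lst = [6, 4, 5, 13, 5]

[6, 4, 5, 13, 5]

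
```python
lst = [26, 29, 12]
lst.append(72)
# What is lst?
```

[26, 29, 12, 72]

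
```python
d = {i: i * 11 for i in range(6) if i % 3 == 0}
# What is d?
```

{0: 0, 3: 33}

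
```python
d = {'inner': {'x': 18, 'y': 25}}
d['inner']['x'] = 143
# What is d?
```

After line 1: d = {'inner': {'x': 18, 'y': 25}}
After line 2 (inner x overwritten): d = {'inner': {'x': 143, 'y': 25}}

{'inner': {'x': 143, 'y': 25}}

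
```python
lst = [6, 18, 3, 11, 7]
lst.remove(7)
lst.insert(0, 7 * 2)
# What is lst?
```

After line 1: lst = [6, 18, 3, 11, 7]
After line 2 (remove first 7): lst = [6, 18, 3, 11]
After line 3 (insert 14 at index 0): lst = [14, 6, 18, 3, 11]

[14, 6, 18, 3, 11]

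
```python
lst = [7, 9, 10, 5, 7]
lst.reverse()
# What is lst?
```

[7, 5, 10, 9, 7]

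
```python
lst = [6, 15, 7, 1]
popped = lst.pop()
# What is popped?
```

1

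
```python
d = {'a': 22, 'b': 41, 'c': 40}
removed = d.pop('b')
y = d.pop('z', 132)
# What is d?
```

After line 1: d = {'a': 22, 'b': 41, 'c': 40}
After line 2 (pop 'b' returns 41): d = {'a': 22, 'c': 40}, removed = 41
After line 3 (pop 'z' missing, returns default 132): d = {'a': 22, 'c': 40}, y = 132

{'a': 22, 'c': 40}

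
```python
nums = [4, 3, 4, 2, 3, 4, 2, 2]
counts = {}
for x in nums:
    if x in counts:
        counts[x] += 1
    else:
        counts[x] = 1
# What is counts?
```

Initial: counts = {}, nums = [4, 3, 4, 2, 3, 4, 2, 2]
See 4: counts = {4: 1}
See 3: counts = {4: 1, 3: 1}
See 4: counts = {4: 2, 3: 1}
See 2: counts = {4: 2, 3: 1, 2: 1}
See 3: counts = {4: 2, 3: 2, 2: 1}
See 4: counts = {4: 3, 3: 2, 2: 1}
See 2: counts = {4: 3, 3: 2, 2: 2}
See 2: counts = {4: 3, 3: 2, 2: 3}

{4: 3, 3: 2, 2: 3}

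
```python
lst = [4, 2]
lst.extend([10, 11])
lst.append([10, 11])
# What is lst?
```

After line 1: lst = [4, 2]
After line 2 (extend unpacks [10, 11]): lst = [4, 2, 10, 11]
After line 3 (append adds [10, 11] as single element): lst = [4, 2, 10, 11, [10, 11]]

[4, 2, 10, 11, [10, 11]]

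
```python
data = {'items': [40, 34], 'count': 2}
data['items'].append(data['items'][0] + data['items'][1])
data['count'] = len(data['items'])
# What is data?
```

After line 1: data = {'items': [40, 34], 'count': 2}
After line 2 (append 40 + 34 = 74): data = {'items': [40, 34, 74], 'count': 2}
After line 3 (count = len(items) = 3): data = {'items': [40, 34, 74], 'count': 3}

{'items': [40, 34, 74], 'count': 3}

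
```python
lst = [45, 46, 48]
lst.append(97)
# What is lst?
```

[45, 46, 48, 97]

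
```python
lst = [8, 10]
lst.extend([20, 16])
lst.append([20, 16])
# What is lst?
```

After line 1: lst = [8, 10]
After line 2 (extend unpacks [20, 16]): lst = [8, 10, 20, 16]
After line 3 (append adds [20, 16] as single element): lst = [8, 10, 20, 16, [20, 16]]

[8, 10, 20, 16, [20, 16]]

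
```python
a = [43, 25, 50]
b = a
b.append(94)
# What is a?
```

After line 1: a = [43, 25, 50]
After line 2 (b = a is an alias, same object): a = [43, 25, 50], b = [43, 25, 50]
After line 3 (b.append mutates the shared list): a = [43, 25, 50, 94], b = [43, 25, 50, 94]

[43, 25, 50, 94]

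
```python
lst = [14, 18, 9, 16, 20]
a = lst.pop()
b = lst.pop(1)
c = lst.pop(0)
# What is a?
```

After line 1: lst = [14, 18, 9, 16, 20]
After line 2 (pop() -> a = 20): lst = [14, 18, 9, 16]
After line 3 (pop(1) -> b = 18): lst = [14, 9, 16]
After line 4 (pop(0) -> c = 14): lst = [9, 16]

20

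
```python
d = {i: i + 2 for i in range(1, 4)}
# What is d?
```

{1: 3, 2: 4, 3: 5}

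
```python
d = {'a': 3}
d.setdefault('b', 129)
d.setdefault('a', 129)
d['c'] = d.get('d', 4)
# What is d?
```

After line 1: d = {'a': 3}
After line 2 (setdefault adds 'b'=129): d = {'a': 3, 'b': 129}
After line 3 (setdefault 'a' no-op, already exists): d = {'a': 3, 'b': 129}
After line 4 (get('d', 4) returns default since 'd' not in d): d = {'a': 3, 'b': 129, 'c': 4}

{'a': 3, 'b': 129, 'c': 4}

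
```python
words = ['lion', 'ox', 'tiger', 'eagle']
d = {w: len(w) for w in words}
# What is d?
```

{'lion': 4, 'ox': 2, 'tiger': 5, 'eagle': 5}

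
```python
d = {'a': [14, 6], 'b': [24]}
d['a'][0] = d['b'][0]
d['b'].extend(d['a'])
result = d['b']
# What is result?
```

After line 1: d = {'a': [14, 6], 'b': [24]}
After line 2 (a[0] = b[0] = 24): d = {'a': [24, 6], 'b': [24]}
After line 3 (b.extend(a) appends [24, 6]): d = {'a': [24, 6], 'b': [24, 24, 6]}
After line 4: result = d['b'] = [24, 24, 6]

[24, 24, 6]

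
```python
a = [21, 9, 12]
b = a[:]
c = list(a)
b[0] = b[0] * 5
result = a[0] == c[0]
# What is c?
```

After line 1: a = [21, 9, 12]
After line 2 (b = a[:], copy): a = [21, 9, 12], b = [21, 9, 12]
After line 3 (c = list(a) is a copy, new object): c = [21, 9, 12]
After line 4 (b[0] = 21 * 5 = 105; only b mutates (copy)): a = [21, 9, 12], b = [105, 9, 12], c = [21, 9, 12]
After line 5 (a[0] = 21, c[0] = 21; result = True)

[21, 9, 12]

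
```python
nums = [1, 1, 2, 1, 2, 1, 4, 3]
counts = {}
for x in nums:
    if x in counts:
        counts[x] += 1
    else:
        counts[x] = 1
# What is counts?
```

Initial: counts = {}, nums = [1, 1, 2, 1, 2, 1, 4, 3]
See 1: counts = {1: 1}
See 1: counts = {1: 2}
See 2: counts = {1: 2, 2: 1}
See 1: counts = {1: 3, 2: 1}
See 2: counts = {1: 3, 2: 2}
See 1: counts = {1: 4, 2: 2}
See 4: counts = {1: 4, 2: 2, 4: 1}
See 3: counts = {1: 4, 2: 2, 4: 1, 3: 1}

{1: 4, 2: 2, 4: 1, 3: 1}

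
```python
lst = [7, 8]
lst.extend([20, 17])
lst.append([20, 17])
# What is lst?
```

After line 1: lst = [7, 8]
After line 2 (extend unpacks [20, 17]): lst = [7, 8, 20, 17]
After line 3 (append adds [20, 17] as single element): lst = [7, 8, 20, 17, [20, 17]]

[7, 8, 20, 17, [20, 17]]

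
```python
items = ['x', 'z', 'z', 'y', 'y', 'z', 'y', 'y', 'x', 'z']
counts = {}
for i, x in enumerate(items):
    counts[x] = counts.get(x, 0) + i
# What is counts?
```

Initial: counts = {}, items = ['x', 'z', 'z', 'y', 'y', 'z', 'y', 'y', 'x', 'z']
i=0, x='x': counts = {'x': 0}
i=1, x='z': counts = {'x': 0, 'z': 1}
i=2, x='z': counts = {'x': 0, 'z': 3}
i=3, x='y': counts = {'x': 0, 'z': 3, 'y': 3}
i=4, x='y': counts = {'x': 0, 'z': 3, 'y': 7}
i=5, x='z': counts = {'x': 0, 'z': 8, 'y': 7}
i=6, x='y': counts = {'x': 0, 'z': 8, 'y': 13}
i=7, x='y': counts = {'x': 0, 'z': 8, 'y': 20}
i=8, x='x': counts = {'x': 8, 'z': 8, 'y': 20}
i=9, x='z': counts = {'x': 8, 'z': 17, 'y': 20}

{'x': 8, 'z': 17, 'y': 20}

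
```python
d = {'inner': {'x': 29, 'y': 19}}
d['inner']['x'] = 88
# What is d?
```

After line 1: d = {'inner': {'x': 29, 'y': 19}}
After line 2 (inner x overwritten): d = {'inner': {'x': 88, 'y': 19}}

{'inner': {'x': 88, 'y': 19}}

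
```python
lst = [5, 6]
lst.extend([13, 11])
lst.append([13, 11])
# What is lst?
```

After line 1: lst = [5, 6]
After line 2 (extend unpacks [13, 11]): lst = [5, 6, 13, 11]
After line 3 (append adds [13, 11] as single element): lst = [5, 6, 13, 11, [13, 11]]

[5, 6, 13, 11, [13, 11]]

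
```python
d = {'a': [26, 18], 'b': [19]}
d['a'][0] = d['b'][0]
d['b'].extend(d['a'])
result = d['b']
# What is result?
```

After line 1: d = {'a': [26, 18], 'b': [19]}
After line 2 (a[0] = b[0] = 19): d = {'a': [19, 18], 'b': [19]}
After line 3 (b.extend(a) appends [19, 18]): d = {'a': [19, 18], 'b': [19, 19, 18]}
After line 4: result = d['b'] = [19, 19, 18]

[19, 19, 18]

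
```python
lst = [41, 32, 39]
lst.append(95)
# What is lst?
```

[41, 32, 39, 95]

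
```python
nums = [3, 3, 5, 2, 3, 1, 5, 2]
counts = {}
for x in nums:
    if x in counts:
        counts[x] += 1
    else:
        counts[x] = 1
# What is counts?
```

Initial: counts = {}, nums = [3, 3, 5, 2, 3, 1, 5, 2]
See 3: counts = {3: 1}
See 3: counts = {3: 2}
See 5: counts = {3: 2, 5: 1}
See 2: counts = {3: 2, 5: 1, 2: 1}
See 3: counts = {3: 3, 5: 1, 2: 1}
See 1: counts = {3: 3, 5: 1, 2: 1, 1: 1}
See 5: counts = {3: 3, 5: 2, 2: 1, 1: 1}
See 2: counts = {3: 3, 5: 2, 2: 2, 1: 1}

{3: 3, 5: 2, 2: 2, 1: 1}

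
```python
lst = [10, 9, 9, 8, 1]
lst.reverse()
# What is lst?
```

[1, 8, 9, 9, 10]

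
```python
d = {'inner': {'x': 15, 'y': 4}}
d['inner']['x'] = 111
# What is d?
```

After line 1: d = {'inner': {'x': 15, 'y': 4}}
After line 2 (inner x overwritten): d = {'inner': {'x': 111, 'y': 4}}

{'inner': {'x': 111, 'y': 4}}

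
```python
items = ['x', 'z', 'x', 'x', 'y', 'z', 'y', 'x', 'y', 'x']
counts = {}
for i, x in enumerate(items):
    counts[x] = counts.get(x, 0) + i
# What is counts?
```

Initial: counts = {}, items = ['x', 'z', 'x', 'x', 'y', 'z', 'y', 'x', 'y', 'x']
i=0, x='x': counts = {'x': 0}
i=1, x='z': counts = {'x': 0, 'z': 1}
i=2, x='x': counts = {'x': 2, 'z': 1}
i=3, x='x': counts = {'x': 5, 'z': 1}
i=4, x='y': counts = {'x': 5, 'z': 1, 'y': 4}
i=5, x='z': counts = {'x': 5, 'z': 6, 'y': 4}
i=6, x='y': counts = {'x': 5, 'z': 6, 'y': 10}
i=7, x='x': counts = {'x': 12, 'z': 6, 'y': 10}
i=8, x='y': counts = {'x': 12, 'z': 6, 'y': 18}
i=9, x='x': counts = {'x': 21, 'z': 6, 'y': 18}

{'x': 21, 'z': 6, 'y': 18}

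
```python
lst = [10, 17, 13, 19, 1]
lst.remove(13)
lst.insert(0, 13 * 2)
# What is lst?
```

After line 1: lst = [10, 17, 13, 19, 1]
After line 2 (remove first 13): lst = [10, 17, 19, 1]
After line 3 (insert 26 at index 0): lst = [26, 10, 17, 19, 1]

[26, 10, 17, 19, 1]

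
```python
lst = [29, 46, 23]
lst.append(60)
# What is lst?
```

[29, 46, 23, 60]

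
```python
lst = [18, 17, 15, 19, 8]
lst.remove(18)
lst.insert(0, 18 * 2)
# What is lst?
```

After line 1: lst = [18, 17, 15, 19, 8]
After line 2 (remove first 18): lst = [17, 15, 19, 8]
After line 3 (insert 36 at index 0): lst = [36, 17, 15, 19, 8]

[36, 17, 15, 19, 8]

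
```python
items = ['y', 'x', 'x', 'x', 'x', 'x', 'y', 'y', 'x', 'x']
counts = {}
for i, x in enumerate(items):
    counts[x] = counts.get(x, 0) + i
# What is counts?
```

Initial: counts = {}, items = ['y', 'x', 'x', 'x', 'x', 'x', 'y', 'y', 'x', 'x']
i=0, x='y': counts = {'y': 0}
i=1, x='x': counts = {'y': 0, 'x': 1}
i=2, x='x': counts = {'y': 0, 'x': 3}
i=3, x='x': counts = {'y': 0, 'x': 6}
i=4, x='x': counts = {'y': 0, 'x': 10}
i=5, x='x': counts = {'y': 0, 'x': 15}
i=6, x='y': counts = {'y': 6, 'x': 15}
i=7, x='y': counts = {'y': 13, 'x': 15}
i=8, x='x': counts = {'y': 13, 'x': 23}
i=9, x='x': counts = {'y': 13, 'x': 32}

{'y': 13, 'x': 32}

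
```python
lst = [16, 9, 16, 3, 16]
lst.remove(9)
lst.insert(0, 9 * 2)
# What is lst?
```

After line 1: lst = [16, 9, 16, 3, 16]
After line 2 (remove first 9): lst = [16, 16, 3, 16]
After line 3 (insert 18 at index 0): lst = [18, 16, 16, 3, 16]

[18, 16, 16, 3, 16]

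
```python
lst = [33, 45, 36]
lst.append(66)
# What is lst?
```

[33, 45, 36, 66]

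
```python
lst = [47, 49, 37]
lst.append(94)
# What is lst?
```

[47, 49, 37, 94]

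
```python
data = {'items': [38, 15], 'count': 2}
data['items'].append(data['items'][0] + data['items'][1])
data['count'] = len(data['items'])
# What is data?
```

After line 1: data = {'items': [38, 15], 'count': 2}
After line 2 (append 38 + 15 = 53): data = {'items': [38, 15, 53], 'count': 2}
After line 3 (count = len(items) = 3): data = {'items': [38, 15, 53], 'count': 3}

{'items': [38, 15, 53], 'count': 3}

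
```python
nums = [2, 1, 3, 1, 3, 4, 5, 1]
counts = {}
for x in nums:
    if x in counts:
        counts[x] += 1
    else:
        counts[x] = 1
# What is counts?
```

Initial: counts = {}, nums = [2, 1, 3, 1, 3, 4, 5, 1]
See 2: counts = {2: 1}
See 1: counts = {2: 1, 1: 1}
See 3: counts = {2: 1, 1: 1, 3: 1}
See 1: counts = {2: 1, 1: 2, 3: 1}
See 3: counts = {2: 1, 1: 2, 3: 2}
See 4: counts = {2: 1, 1: 2, 3: 2, 4: 1}
See 5: counts = {2: 1, 1: 2, 3: 2, 4: 1, 5: 1}
See 1: counts = {2: 1, 1: 3, 3: 2, 4: 1, 5: 1}

{2: 1, 1: 3, 3: 2, 4: 1, 5: 1}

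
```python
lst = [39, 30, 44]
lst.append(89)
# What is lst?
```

[39, 30, 44, 89]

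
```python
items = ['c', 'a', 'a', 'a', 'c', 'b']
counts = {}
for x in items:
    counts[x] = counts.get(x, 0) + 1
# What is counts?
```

Initial: counts = {}, items = ['c', 'a', 'a', 'a', 'c', 'b']
See 'c': counts = {'c': 1}
See 'a': counts = {'c': 1, 'a': 1}
See 'a': counts = {'c': 1, 'a': 2}
See 'a': counts = {'c': 1, 'a': 3}
See 'c': counts = {'c': 2, 'a': 3}
See 'b': counts = {'c': 2, 'a': 3, 'b': 1}

{'c': 2, 'a': 3, 'b': 1}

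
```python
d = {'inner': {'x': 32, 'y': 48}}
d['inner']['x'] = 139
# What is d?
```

After line 1: d = {'inner': {'x': 32, 'y': 48}}
After line 2 (inner x overwritten): d = {'inner': {'x': 139, 'y': 48}}

{'inner': {'x': 139, 'y': 48}}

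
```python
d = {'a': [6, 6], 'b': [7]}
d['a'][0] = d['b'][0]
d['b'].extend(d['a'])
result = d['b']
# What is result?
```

After line 1: d = {'a': [6, 6], 'b': [7]}
After line 2 (a[0] = b[0] = 7): d = {'a': [7, 6], 'b': [7]}
After line 3 (b.extend(a) appends [7, 6]): d = {'a': [7, 6], 'b': [7, 7, 6]}
After line 4: result = d['b'] = [7, 7, 6]

[7, 7, 6]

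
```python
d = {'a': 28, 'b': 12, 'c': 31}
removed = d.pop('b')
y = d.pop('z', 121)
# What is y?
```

After line 1: d = {'a': 28, 'b': 12, 'c': 31}
After line 2 (pop 'b' returns 12): d = {'a': 28, 'c': 31}, removed = 12
After line 3 (pop 'z' missing, returns default 121): d = {'a': 28, 'c': 31}, y = 121

121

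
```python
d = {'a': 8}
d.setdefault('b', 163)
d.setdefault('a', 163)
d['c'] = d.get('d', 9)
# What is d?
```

After line 1: d = {'a': 8}
After line 2 (setdefault adds 'b'=163): d = {'a': 8, 'b': 163}
After line 3 (setdefault 'a' no-op, already exists): d = {'a': 8, 'b': 163}
After line 4 (get('d', 9) returns default since 'd' not in d): d = {'a': 8, 'b': 163, 'c': 9}

{'a': 8, 'b': 163, 'c': 9}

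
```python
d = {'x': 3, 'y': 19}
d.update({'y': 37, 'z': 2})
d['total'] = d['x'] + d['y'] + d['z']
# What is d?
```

After line 1: d = {'x': 3, 'y': 19}
After line 2 (y overwritten, z added): d = {'x': 3, 'y': 37, 'z': 2}
After line 3 (total = 3 + 37 + 2 = 42): d = {'x': 3, 'y': 37, 'z': 2, 'total': 42}

{'x': 3, 'y': 37, 'z': 2, 'total': 42}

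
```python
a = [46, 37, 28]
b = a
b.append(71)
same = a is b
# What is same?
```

After line 1: a = [46, 37, 28]
After line 2 (b = a is an alias, same object): a = [46, 37, 28], b = [46, 37, 28]
After line 3 (b.append mutates the shared list): a = [46, 37, 28, 71], b = [46, 37, 28, 71]
After line 4 (same = a is b; same object -> True): same = True

True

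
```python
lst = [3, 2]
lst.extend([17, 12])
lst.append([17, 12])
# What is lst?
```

After line 1: lst = [3, 2]
After line 2 (extend unpacks [17, 12]): lst = [3, 2, 17, 12]
After line 3 (append adds [17, 12] as single element): lst = [3, 2, 17, 12, [17, 12]]

[3, 2, 17, 12, [17, 12]]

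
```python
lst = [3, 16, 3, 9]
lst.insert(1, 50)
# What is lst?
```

[3, 50, 16, 3, 9]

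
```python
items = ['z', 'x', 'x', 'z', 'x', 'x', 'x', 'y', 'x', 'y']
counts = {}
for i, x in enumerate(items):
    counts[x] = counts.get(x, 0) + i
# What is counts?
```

Initial: counts = {}, items = ['z', 'x', 'x', 'z', 'x', 'x', 'x', 'y', 'x', 'y']
i=0, x='z': counts = {'z': 0}
i=1, x='x': counts = {'z': 0, 'x': 1}
i=2, x='x': counts = {'z': 0, 'x': 3}
i=3, x='z': counts = {'z': 3, 'x': 3}
i=4, x='x': counts = {'z': 3, 'x': 7}
i=5, x='x': counts = {'z': 3, 'x': 12}
i=6, x='x': counts = {'z': 3, 'x': 18}
i=7, x='y': counts = {'z': 3, 'x': 18, 'y': 7}
i=8, x='x': counts = {'z': 3, 'x': 26, 'y': 7}
i=9, x='y': counts = {'z': 3, 'x': 26, 'y': 16}

{'z': 3, 'x': 26, 'y': 16}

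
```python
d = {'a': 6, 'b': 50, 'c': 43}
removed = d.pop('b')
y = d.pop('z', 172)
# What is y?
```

After line 1: d = {'a': 6, 'b': 50, 'c': 43}
After line 2 (pop 'b' returns 50): d = {'a': 6, 'c': 43}, removed = 50
After line 3 (pop 'z' missing, returns default 172): d = {'a': 6, 'c': 43}, y = 172

172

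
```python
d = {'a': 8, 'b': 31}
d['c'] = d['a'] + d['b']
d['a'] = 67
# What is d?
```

After line 1: d = {'a': 8, 'b': 31}
After line 2 (d['c'] = 8 + 31): d = {'a': 8, 'b': 31, 'c': 39}
After line 3: d = {'a': 67, 'b': 31, 'c': 39}

{'a': 67, 'b': 31, 'c': 39}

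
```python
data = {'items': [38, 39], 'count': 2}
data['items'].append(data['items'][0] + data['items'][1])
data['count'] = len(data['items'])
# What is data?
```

After line 1: data = {'items': [38, 39], 'count': 2}
After line 2 (append 38 + 39 = 77): data = {'items': [38, 39, 77], 'count': 2}
After line 3 (count = len(items) = 3): data = {'items': [38, 39, 77], 'count': 3}

{'items': [38, 39, 77], 'count': 3}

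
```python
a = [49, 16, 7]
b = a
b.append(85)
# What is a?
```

After line 1: a = [49, 16, 7]
After line 2 (b = a is an alias, same object): a = [49, 16, 7], b = [49, 16, 7]
After line 3 (b.append mutates the shared list): a = [49, 16, 7, 85], b = [49, 16, 7, 85]

[49, 16, 7, 85]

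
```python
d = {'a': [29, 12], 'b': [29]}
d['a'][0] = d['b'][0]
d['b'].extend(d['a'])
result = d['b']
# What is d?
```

After line 1: d = {'a': [29, 12], 'b': [29]}
After line 2 (a[0] = b[0] = 29): d = {'a': [29, 12], 'b': [29]}
After line 3 (b.extend(a) appends [29, 12]): d = {'a': [29, 12], 'b': [29, 29, 12]}
After line 4: result = d['b'] = [29, 29, 12]

{'a': [29, 12], 'b': [29, 29, 12]}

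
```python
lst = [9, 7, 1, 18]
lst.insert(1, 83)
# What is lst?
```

[9, 83, 7, 1, 18]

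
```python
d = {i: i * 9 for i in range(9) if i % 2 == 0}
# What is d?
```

{0: 0, 2: 18, 4: 36, 6: 54, 8: 72}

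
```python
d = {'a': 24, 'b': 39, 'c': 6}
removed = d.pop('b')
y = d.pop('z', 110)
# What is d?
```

After line 1: d = {'a': 24, 'b': 39, 'c': 6}
After line 2 (pop 'b' returns 39): d = {'a': 24, 'c': 6}, removed = 39
After line 3 (pop 'z' missing, returns default 110): d = {'a': 24, 'c': 6}, y = 110

{'a': 24, 'c': 6}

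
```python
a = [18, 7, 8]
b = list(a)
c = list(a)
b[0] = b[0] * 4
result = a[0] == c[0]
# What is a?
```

After line 1: a = [18, 7, 8]
After line 2 (b = list(a), copy): a = [18, 7, 8], b = [18, 7, 8]
After line 3 (c = list(a) is a copy, new object): c = [18, 7, 8]
After line 4 (b[0] = 18 * 4 = 72; only b mutates (copy)): a = [18, 7, 8], b = [72, 7, 8], c = [18, 7, 8]
After line 5 (a[0] = 18, c[0] = 18; result = True)

[18, 7, 8]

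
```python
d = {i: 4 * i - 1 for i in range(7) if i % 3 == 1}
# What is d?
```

{1: 3, 4: 15}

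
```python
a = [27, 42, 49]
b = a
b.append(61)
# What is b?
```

After line 1: a = [27, 42, 49]
After line 2 (b = a is an alias, same object): a = [27, 42, 49], b = [27, 42, 49]
After line 3 (b.append mutates the shared list): a = [27, 42, 49, 61], b = [27, 42, 49, 61]

[27, 42, 49, 61]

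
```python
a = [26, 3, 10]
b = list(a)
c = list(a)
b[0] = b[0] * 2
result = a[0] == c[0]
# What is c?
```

After line 1: a = [26, 3, 10]
After line 2 (b = list(a), copy): a = [26, 3, 10], b = [26, 3, 10]
After line 3 (c = list(a) is a copy, new object): c = [26, 3, 10]
After line 4 (b[0] = 26 * 2 = 52; only b mutates (copy)): a = [26, 3, 10], b = [52, 3, 10], c = [26, 3, 10]
After line 5 (a[0] = 26, c[0] = 26; result = True)

[26, 3, 10]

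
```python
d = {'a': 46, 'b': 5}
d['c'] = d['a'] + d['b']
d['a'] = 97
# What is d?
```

After line 1: d = {'a': 46, 'b': 5}
After line 2 (d['c'] = 46 + 5): d = {'a': 46, 'b': 5, 'c': 51}
After line 3: d = {'a': 97, 'b': 5, 'c': 51}

{'a': 97, 'b': 5, 'c': 51}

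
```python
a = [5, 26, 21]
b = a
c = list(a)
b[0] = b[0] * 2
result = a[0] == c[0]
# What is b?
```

After line 1: a = [5, 26, 21]
After line 2 (b = a, alias): a = [5, 26, 21], b = [5, 26, 21]
After line 3 (c = list(a) is a copy, new object): c = [5, 26, 21]
After line 4 (b[0] = 5 * 2 = 10; mutates shared a/b): a = b = [10, 26, 21], c = [5, 26, 21]
After line 5 (a[0] = 10, c[0] = 5; result = False)

[10, 26, 21]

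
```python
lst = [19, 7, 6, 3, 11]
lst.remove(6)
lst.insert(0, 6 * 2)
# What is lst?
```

After line 1: lst = [19, 7, 6, 3, 11]
After line 2 (remove first 6): lst = [19, 7, 3, 11]
After line 3 (insert 12 at index 0): lst = [12, 19, 7, 3, 11]

[12, 19, 7, 3, 11]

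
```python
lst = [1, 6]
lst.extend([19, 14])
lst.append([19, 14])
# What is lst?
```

After line 1: lst = [1, 6]
After line 2 (extend unpacks [19, 14]): lst = [1, 6, 19, 14]
After line 3 (append adds [19, 14] as single element): lst = [1, 6, 19, 14, [19, 14]]

[1, 6, 19, 14, [19, 14]]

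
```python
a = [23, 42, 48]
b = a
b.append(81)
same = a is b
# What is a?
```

After line 1: a = [23, 42, 48]
After line 2 (b = a is an alias, same object): a = [23, 42, 48], b = [23, 42, 48]
After line 3 (b.append mutates the shared list): a = [23, 42, 48, 81], b = [23, 42, 48, 81]
After line 4 (same = a is b; same object -> True): same = True

[23, 42, 48, 81]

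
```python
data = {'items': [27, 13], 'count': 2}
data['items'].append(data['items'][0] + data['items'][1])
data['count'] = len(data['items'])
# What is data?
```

After line 1: data = {'items': [27, 13], 'count': 2}
After line 2 (append 27 + 13 = 40): data = {'items': [27, 13, 40], 'count': 2}
After line 3 (count = len(items) = 3): data = {'items': [27, 13, 40], 'count': 3}

{'items': [27, 13, 40], 'count': 3}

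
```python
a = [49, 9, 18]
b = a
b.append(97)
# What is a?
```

After line 1: a = [49, 9, 18]
After line 2 (b = a is an alias, same object): a = [49, 9, 18], b = [49, 9, 18]
After line 3 (b.append mutates the shared list): a = [49, 9, 18, 97], b = [49, 9, 18, 97]

[49, 9, 18, 97]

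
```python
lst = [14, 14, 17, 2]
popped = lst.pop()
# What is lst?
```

[14, 14, 17]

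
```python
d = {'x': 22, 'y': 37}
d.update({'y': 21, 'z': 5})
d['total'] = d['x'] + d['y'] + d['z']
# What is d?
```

After line 1: d = {'x': 22, 'y': 37}
After line 2 (y overwritten, z added): d = {'x': 22, 'y': 21, 'z': 5}
After line 3 (total = 22 + 21 + 5 = 48): d = {'x': 22, 'y': 21, 'z': 5, 'total': 48}

{'x': 22, 'y': 21, 'z': 5, 'total': 48}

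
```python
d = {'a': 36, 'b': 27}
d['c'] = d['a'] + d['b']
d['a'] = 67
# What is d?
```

After line 1: d = {'a': 36, 'b': 27}
After line 2 (d['c'] = 36 + 27): d = {'a': 36, 'b': 27, 'c': 63}
After line 3: d = {'a': 67, 'b': 27, 'c': 63}

{'a': 67, 'b': 27, 'c': 63}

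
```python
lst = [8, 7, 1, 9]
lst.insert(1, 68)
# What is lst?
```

[8, 68, 7, 1, 9]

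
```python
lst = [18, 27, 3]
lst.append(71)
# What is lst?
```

[18, 27, 3, 71]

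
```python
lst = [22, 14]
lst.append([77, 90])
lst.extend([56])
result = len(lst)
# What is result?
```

After line 1: lst = [22, 14]
After line 2 (append adds [77, 90] as single element): lst = [22, 14, [77, 90]]
After line 3 (extend unpacks [56], adds 56): lst = [22, 14, [77, 90], 56]
After line 4: result = len(lst) = 4

4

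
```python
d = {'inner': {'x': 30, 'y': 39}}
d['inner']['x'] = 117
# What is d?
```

After line 1: d = {'inner': {'x': 30, 'y': 39}}
After line 2 (inner x overwritten): d = {'inner': {'x': 117, 'y': 39}}

{'inner': {'x': 117, 'y': 39}}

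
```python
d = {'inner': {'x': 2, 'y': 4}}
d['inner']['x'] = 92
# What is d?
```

After line 1: d = {'inner': {'x': 2, 'y': 4}}
After line 2 (inner x overwritten): d = {'inner': {'x': 92, 'y': 4}}

{'inner': {'x': 92, 'y': 4}}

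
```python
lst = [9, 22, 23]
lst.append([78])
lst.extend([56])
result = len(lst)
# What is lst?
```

After line 1: lst = [9, 22, 23]
After line 2 (append adds [78] as single element): lst = [9, 22, 23, [78]]
After line 3 (extend unpacks [56], adds 56): lst = [9, 22, 23, [78], 56]
After line 4: result = len(lst) = 5

[9, 22, 23, [78], 56]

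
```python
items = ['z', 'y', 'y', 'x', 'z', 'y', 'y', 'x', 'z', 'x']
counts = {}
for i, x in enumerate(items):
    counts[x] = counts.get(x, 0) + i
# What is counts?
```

Initial: counts = {}, items = ['z', 'y', 'y', 'x', 'z', 'y', 'y', 'x', 'z', 'x']
i=0, x='z': counts = {'z': 0}
i=1, x='y': counts = {'z': 0, 'y': 1}
i=2, x='y': counts = {'z': 0, 'y': 3}
i=3, x='x': counts = {'z': 0, 'y': 3, 'x': 3}
i=4, x='z': counts = {'z': 4, 'y': 3, 'x': 3}
i=5, x='y': counts = {'z': 4, 'y': 8, 'x': 3}
i=6, x='y': counts = {'z': 4, 'y': 14, 'x': 3}
i=7, x='x': counts = {'z': 4, 'y': 14, 'x': 10}
i=8, x='z': counts = {'z': 12, 'y': 14, 'x': 10}
i=9, x='x': counts = {'z': 12, 'y': 14, 'x': 19}

{'z': 12, 'y': 14, 'x': 19}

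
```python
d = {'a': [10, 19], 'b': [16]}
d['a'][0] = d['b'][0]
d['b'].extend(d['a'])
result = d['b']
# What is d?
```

After line 1: d = {'a': [10, 19], 'b': [16]}
After line 2 (a[0] = b[0] = 16): d = {'a': [16, 19], 'b': [16]}
After line 3 (b.extend(a) appends [16, 19]): d = {'a': [16, 19], 'b': [16, 16, 19]}
After line 4: result = d['b'] = [16, 16, 19]

{'a': [16, 19], 'b': [16, 16, 19]}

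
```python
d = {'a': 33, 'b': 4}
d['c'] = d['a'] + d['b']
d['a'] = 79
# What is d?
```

After line 1: d = {'a': 33, 'b': 4}
After line 2 (d['c'] = 33 + 4): d = {'a': 33, 'b': 4, 'c': 37}
After line 3: d = {'a': 79, 'b': 4, 'c': 37}

{'a': 79, 'b': 4, 'c': 37}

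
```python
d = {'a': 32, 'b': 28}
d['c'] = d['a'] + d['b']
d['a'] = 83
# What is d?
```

After line 1: d = {'a': 32, 'b': 28}
After line 2 (d['c'] = 32 + 28): d = {'a': 32, 'b': 28, 'c': 60}
After line 3: d = {'a': 83, 'b': 28, 'c': 60}

{'a': 83, 'b': 28, 'c': 60}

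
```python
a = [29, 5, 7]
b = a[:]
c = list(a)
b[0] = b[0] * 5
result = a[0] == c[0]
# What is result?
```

After line 1: a = [29, 5, 7]
After line 2 (b = a[:], copy): a = [29, 5, 7], b = [29, 5, 7]
After line 3 (c = list(a) is a copy, new object): c = [29, 5, 7]
After line 4 (b[0] = 29 * 5 = 145; only b mutates (copy)): a = [29, 5, 7], b = [145, 5, 7], c = [29, 5, 7]
After line 5 (a[0] = 29, c[0] = 29; result = True)

True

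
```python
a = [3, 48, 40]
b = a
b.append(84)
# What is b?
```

After line 1: a = [3, 48, 40]
After line 2 (b = a is an alias, same object): a = [3, 48, 40], b = [3, 48, 40]
After line 3 (b.append mutates the shared list): a = [3, 48, 40, 84], b = [3, 48, 40, 84]

[3, 48, 40, 84]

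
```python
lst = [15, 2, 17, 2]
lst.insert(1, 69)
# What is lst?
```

[15, 69, 2, 17, 2]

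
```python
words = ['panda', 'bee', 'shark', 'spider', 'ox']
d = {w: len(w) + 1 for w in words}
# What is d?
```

{'panda': 6, 'bee': 4, 'shark': 6, 'spider': 7, 'ox': 3}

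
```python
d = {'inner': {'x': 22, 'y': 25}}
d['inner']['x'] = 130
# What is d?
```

After line 1: d = {'inner': {'x': 22, 'y': 25}}
After line 2 (inner x overwritten): d = {'inner': {'x': 130, 'y': 25}}

{'inner': {'x': 130, 'y': 25}}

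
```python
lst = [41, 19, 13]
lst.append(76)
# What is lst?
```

[41, 19, 13, 76]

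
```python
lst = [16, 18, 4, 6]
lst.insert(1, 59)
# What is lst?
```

[16, 59, 18, 4, 6]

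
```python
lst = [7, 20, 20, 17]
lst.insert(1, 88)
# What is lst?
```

[7, 88, 20, 20, 17]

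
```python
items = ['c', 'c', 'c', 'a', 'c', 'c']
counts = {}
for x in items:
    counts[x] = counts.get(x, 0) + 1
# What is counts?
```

Initial: counts = {}, items = ['c', 'c', 'c', 'a', 'c', 'c']
See 'c': counts = {'c': 1}
See 'c': counts = {'c': 2}
See 'c': counts = {'c': 3}
See 'a': counts = {'c': 3, 'a': 1}
See 'c': counts = {'c': 4, 'a': 1}
See 'c': counts = {'c': 5, 'a': 1}

{'c': 5, 'a': 1}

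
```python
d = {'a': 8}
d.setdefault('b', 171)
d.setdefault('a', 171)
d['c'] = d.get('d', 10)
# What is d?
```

After line 1: d = {'a': 8}
After line 2 (setdefault adds 'b'=171): d = {'a': 8, 'b': 171}
After line 3 (setdefault 'a' no-op, already exists): d = {'a': 8, 'b': 171}
After line 4 (get('d', 10) returns default since 'd' not in d): d = {'a': 8, 'b': 171, 'c': 10}

{'a': 8, 'b': 171, 'c': 10}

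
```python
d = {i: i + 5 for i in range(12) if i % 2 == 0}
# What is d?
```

{0: 5, 2: 7, 4: 9, 6: 11, 8: 13, 10: 15}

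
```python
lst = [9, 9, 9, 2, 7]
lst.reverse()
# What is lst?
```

[7, 2, 9, 9, 9]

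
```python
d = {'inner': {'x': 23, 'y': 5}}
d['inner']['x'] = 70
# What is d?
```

After line 1: d = {'inner': {'x': 23, 'y': 5}}
After line 2 (inner x overwritten): d = {'inner': {'x': 70, 'y': 5}}

{'inner': {'x': 70, 'y': 5}}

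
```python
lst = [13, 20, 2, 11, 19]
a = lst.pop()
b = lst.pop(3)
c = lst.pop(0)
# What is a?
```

After line 1: lst = [13, 20, 2, 11, 19]
After line 2 (pop() -> a = 19): lst = [13, 20, 2, 11]
After line 3 (pop(3) -> b = 11): lst = [13, 20, 2]
After line 4 (pop(0) -> c = 13): lst = [20, 2]

19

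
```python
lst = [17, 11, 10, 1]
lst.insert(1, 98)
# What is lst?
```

[17, 98, 11, 10, 1]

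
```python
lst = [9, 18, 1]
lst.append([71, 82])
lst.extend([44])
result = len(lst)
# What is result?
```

After line 1: lst = [9, 18, 1]
After line 2 (append adds [71, 82] as single element): lst = [9, 18, 1, [71, 82]]
After line 3 (extend unpacks [44], adds 44): lst = [9, 18, 1, [71, 82], 44]
After line 4: result = len(lst) = 5

5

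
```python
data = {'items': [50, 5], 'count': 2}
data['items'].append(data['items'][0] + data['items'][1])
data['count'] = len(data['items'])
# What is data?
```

After line 1: data = {'items': [50, 5], 'count': 2}
After line 2 (append 50 + 5 = 55): data = {'items': [50, 5, 55], 'count': 2}
After line 3 (count = len(items) = 3): data = {'items': [50, 5, 55], 'count': 3}

{'items': [50, 5, 55], 'count': 3}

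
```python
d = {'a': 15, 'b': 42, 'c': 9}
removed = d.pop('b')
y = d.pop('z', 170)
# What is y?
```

After line 1: d = {'a': 15, 'b': 42, 'c': 9}
After line 2 (pop 'b' returns 42): d = {'a': 15, 'c': 9}, removed = 42
After line 3 (pop 'z' missing, returns default 170): d = {'a': 15, 'c': 9}, y = 170

170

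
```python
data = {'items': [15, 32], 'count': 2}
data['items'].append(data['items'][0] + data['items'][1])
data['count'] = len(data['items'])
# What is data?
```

After line 1: data = {'items': [15, 32], 'count': 2}
After line 2 (append 15 + 32 = 47): data = {'items': [15, 32, 47], 'count': 2}
After line 3 (count = len(items) = 3): data = {'items': [15, 32, 47], 'count': 3}

{'items': [15, 32, 47], 'count': 3}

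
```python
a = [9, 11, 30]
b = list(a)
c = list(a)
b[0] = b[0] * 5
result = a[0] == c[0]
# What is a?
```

After line 1: a = [9, 11, 30]
After line 2 (b = list(a), copy): a = [9, 11, 30], b = [9, 11, 30]
After line 3 (c = list(a) is a copy, new object): c = [9, 11, 30]
After line 4 (b[0] = 9 * 5 = 45; only b mutates (copy)): a = [9, 11, 30], b = [45, 11, 30], c = [9, 11, 30]
After line 5 (a[0] = 9, c[0] = 9; result = True)

[9, 11, 30]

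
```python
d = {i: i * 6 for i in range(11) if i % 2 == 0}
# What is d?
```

{0: 0, 2: 12, 4: 24, 6: 36, 8: 48, 10: 60}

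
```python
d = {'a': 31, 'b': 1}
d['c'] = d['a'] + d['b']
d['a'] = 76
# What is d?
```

After line 1: d = {'a': 31, 'b': 1}
After line 2 (d['c'] = 31 + 1): d = {'a': 31, 'b': 1, 'c': 32}
After line 3: d = {'a': 76, 'b': 1, 'c': 32}

{'a': 76, 'b': 1, 'c': 32}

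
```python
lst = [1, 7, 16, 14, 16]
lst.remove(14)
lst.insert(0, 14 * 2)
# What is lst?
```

After line 1: lst = [1, 7, 16, 14, 16]
After line 2 (remove first 14): lst = [1, 7, 16, 16]
After line 3 (insert 28 at index 0): lst = [28, 1, 7, 16, 16]

[28, 1, 7, 16, 16]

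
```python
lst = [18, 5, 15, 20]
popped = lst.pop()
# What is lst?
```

[18, 5, 15]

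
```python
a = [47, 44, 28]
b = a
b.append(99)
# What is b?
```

After line 1: a = [47, 44, 28]
After line 2 (b = a is an alias, same object): a = [47, 44, 28], b = [47, 44, 28]
After line 3 (b.append mutates the shared list): a = [47, 44, 28, 99], b = [47, 44, 28, 99]

[47, 44, 28, 99]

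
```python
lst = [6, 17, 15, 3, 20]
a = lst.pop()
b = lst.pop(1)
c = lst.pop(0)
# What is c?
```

After line 1: lst = [6, 17, 15, 3, 20]
After line 2 (pop() -> a = 20): lst = [6, 17, 15, 3]
After line 3 (pop(1) -> b = 17): lst = [6, 15, 3]
After line 4 (pop(0) -> c = 6): lst = [15, 3]

6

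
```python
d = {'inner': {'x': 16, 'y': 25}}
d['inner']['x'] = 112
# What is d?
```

After line 1: d = {'inner': {'x': 16, 'y': 25}}
After line 2 (inner x overwritten): d = {'inner': {'x': 112, 'y': 25}}

{'inner': {'x': 112, 'y': 25}}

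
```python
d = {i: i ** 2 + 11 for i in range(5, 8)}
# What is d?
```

{5: 36, 6: 47, 7: 60}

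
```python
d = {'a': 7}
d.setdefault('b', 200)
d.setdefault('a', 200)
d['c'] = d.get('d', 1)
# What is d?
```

After line 1: d = {'a': 7}
After line 2 (setdefault adds 'b'=200): d = {'a': 7, 'b': 200}
After line 3 (setdefault 'a' no-op, already exists): d = {'a': 7, 'b': 200}
After line 4 (get('d', 1) returns default since 'd' not in d): d = {'a': 7, 'b': 200, 'c': 1}

{'a': 7, 'b': 200, 'c': 1}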